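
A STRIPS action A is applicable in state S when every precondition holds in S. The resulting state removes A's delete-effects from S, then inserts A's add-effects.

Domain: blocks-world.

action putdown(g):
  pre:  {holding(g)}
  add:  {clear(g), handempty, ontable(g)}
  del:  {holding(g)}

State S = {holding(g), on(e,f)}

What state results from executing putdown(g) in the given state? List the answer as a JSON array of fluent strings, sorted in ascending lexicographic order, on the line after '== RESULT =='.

Compute (S \ del) ∪ add:
  pre ⊆ S: {holding(g)} ⊆ S  — applicable
  S \ del = {on(e,f)}
  ∪ add   = {clear(g), handempty, on(e,f), ontable(g)}

== RESULT ==
["clear(g)", "handempty", "on(e,f)", "ontable(g)"]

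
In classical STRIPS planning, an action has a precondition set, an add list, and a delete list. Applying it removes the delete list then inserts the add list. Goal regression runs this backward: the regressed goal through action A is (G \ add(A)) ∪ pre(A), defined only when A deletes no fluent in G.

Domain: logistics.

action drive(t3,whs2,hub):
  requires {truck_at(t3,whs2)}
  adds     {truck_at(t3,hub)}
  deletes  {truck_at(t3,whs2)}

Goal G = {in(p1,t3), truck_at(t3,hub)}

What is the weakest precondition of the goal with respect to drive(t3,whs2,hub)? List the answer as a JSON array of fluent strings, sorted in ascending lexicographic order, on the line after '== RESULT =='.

Regress:
  G ∩ del = {}  (empty — regression defined)
  G \ add = {in(p1,t3), truck_at(t3,hub)} \ {truck_at(t3,hub)} = {in(p1,t3)}
  ∪ pre   = {in(p1,t3)} ∪ {truck_at(t3,whs2)}
          = {in(p1,t3), truck_at(t3,whs2)}

== RESULT ==
["in(p1,t3)", "truck_at(t3,whs2)"]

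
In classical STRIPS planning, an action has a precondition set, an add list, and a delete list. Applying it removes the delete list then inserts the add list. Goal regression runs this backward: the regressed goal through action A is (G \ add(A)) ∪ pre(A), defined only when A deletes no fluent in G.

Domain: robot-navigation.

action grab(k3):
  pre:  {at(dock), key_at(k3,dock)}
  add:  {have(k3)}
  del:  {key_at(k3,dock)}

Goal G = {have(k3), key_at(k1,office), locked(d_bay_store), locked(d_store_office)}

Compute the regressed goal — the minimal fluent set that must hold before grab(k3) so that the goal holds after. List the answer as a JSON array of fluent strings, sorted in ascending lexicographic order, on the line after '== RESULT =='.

Regress:
  G ∩ del = {}  (empty — regression defined)
  G \ add = {have(k3), key_at(k1,office), locked(d_bay_store), locked(d_store_office)} \ {have(k3)} = {key_at(k1,office), locked(d_bay_store), locked(d_store_office)}
  ∪ pre   = {key_at(k1,office), locked(d_bay_store), locked(d_store_office)} ∪ {at(dock), key_at(k3,dock)}
          = {at(dock), key_at(k1,office), key_at(k3,dock), locked(d_bay_store), locked(d_store_office)}

== RESULT ==
["at(dock)", "key_at(k1,office)", "key_at(k3,dock)", "locked(d_bay_store)", "locked(d_store_office)"]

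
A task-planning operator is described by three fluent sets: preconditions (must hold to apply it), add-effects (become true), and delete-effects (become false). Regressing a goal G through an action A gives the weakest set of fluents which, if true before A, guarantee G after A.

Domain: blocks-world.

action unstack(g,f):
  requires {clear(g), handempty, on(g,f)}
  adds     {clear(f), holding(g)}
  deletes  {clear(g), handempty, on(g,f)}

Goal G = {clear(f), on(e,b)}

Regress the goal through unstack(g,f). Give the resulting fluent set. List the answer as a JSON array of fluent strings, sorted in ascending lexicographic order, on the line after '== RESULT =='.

Compute (G \ add) ∪ pre:
  G ∩ del = {}  (empty — regression defined)
  G \ add = {clear(f), on(e,b)} \ {clear(f), holding(g)} = {on(e,b)}
  ∪ pre   = {on(e,b)} ∪ {clear(g), handempty, on(g,f)}
          = {clear(g), handempty, on(e,b), on(g,f)}

== RESULT ==
["clear(g)", "handempty", "on(e,b)", "on(g,f)"]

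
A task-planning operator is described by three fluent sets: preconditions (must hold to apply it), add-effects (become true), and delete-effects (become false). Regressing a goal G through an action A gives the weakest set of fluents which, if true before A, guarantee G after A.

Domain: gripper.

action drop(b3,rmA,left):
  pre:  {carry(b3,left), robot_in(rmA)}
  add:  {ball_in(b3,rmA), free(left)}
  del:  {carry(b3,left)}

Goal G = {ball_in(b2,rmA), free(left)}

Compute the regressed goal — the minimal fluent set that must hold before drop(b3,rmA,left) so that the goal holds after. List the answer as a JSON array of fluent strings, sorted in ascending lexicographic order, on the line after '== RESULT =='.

Compute (G \ add) ∪ pre:
  G ∩ del = {}  (empty — regression defined)
  G \ add = {ball_in(b2,rmA), free(left)} \ {ball_in(b3,rmA), free(left)} = {ball_in(b2,rmA)}
  ∪ pre   = {ball_in(b2,rmA)} ∪ {carry(b3,left), robot_in(rmA)}
          = {ball_in(b2,rmA), carry(b3,left), robot_in(rmA)}

== RESULT ==
["ball_in(b2,rmA)", "carry(b3,left)", "robot_in(rmA)"]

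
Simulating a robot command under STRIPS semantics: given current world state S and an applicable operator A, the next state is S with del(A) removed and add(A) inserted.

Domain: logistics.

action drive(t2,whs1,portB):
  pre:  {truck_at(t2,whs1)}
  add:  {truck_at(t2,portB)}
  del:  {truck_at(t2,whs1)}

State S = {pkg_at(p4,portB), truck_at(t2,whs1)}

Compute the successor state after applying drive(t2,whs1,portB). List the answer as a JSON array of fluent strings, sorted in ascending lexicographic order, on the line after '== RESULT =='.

Compute (S \ del) ∪ add:
  pre ⊆ S: {truck_at(t2,whs1)} ⊆ S  — applicable
  S \ del = {pkg_at(p4,portB)}
  ∪ add   = {pkg_at(p4,portB), truck_at(t2,portB)}

== RESULT ==
["pkg_at(p4,portB)", "truck_at(t2,portB)"]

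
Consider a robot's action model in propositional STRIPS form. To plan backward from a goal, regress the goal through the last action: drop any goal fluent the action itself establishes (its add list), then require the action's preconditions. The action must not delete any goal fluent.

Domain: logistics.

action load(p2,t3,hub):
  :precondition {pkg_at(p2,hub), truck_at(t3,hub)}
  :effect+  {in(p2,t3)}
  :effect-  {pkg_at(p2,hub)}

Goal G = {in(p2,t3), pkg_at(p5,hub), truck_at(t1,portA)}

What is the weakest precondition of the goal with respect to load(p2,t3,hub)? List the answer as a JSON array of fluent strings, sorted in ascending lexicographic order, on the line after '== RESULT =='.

Compute (G \ add) ∪ pre:
  G ∩ del = {}  (empty — regression defined)
  G \ add = {in(p2,t3), pkg_at(p5,hub), truck_at(t1,portA)} \ {in(p2,t3)} = {pkg_at(p5,hub), truck_at(t1,portA)}
  ∪ pre   = {pkg_at(p5,hub), truck_at(t1,portA)} ∪ {pkg_at(p2,hub), truck_at(t3,hub)}
          = {pkg_at(p2,hub), pkg_at(p5,hub), truck_at(t1,portA), truck_at(t3,hub)}

== RESULT ==
["pkg_at(p2,hub)", "pkg_at(p5,hub)", "truck_at(t1,portA)", "truck_at(t3,hub)"]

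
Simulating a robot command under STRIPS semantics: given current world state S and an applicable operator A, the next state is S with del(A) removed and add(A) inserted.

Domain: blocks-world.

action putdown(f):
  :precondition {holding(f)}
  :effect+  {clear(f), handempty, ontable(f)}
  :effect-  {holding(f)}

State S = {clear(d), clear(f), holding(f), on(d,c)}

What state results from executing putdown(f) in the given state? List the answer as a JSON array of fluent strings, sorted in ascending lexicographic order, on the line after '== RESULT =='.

Compute (S \ del) ∪ add:
  pre ⊆ S: {holding(f)} ⊆ S  — applicable
  S \ del = {clear(d), clear(f), on(d,c)}
  ∪ add   = {clear(d), clear(f), handempty, on(d,c), ontable(f)}

== RESULT ==
["clear(d)", "clear(f)", "handempty", "on(d,c)", "ontable(f)"]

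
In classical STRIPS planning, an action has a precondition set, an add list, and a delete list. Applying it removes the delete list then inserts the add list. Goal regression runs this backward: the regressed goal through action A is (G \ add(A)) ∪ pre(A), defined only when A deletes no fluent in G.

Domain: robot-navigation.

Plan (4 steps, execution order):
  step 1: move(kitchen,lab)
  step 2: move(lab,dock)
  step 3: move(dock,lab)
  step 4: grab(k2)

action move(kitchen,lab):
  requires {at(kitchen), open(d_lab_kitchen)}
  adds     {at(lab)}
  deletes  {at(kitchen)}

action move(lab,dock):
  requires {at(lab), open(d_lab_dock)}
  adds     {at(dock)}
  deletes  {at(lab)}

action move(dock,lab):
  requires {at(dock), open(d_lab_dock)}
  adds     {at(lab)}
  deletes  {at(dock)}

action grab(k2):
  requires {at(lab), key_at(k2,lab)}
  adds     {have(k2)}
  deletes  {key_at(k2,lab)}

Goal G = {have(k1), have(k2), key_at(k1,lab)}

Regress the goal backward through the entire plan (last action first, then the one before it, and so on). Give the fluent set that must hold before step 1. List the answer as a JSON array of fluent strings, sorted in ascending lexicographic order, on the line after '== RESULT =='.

Work backward from the goal:
  through step 4 (grab(k2)): drop {have(k2)}, keep {have(k1), key_at(k1,lab)}, require {at(lab), key_at(k2,lab)}
    → {at(lab), have(k1), key_at(k1,lab), key_at(k2,lab)}
  through step 3 (move(dock,lab)): drop {at(lab)}, keep {have(k1), key_at(k1,lab), key_at(k2,lab)}, require {at(dock), open(d_lab_dock)}
    → {at(dock), have(k1), key_at(k1,lab), key_at(k2,lab), open(d_lab_dock)}
  through step 2 (move(lab,dock)): drop {at(dock)}, keep {have(k1), key_at(k1,lab), key_at(k2,lab), open(d_lab_dock)}, require {at(lab), open(d_lab_dock)}
    → {at(lab), have(k1), key_at(k1,lab), key_at(k2,lab), open(d_lab_dock)}
  through step 1 (move(kitchen,lab)): drop {at(lab)}, keep {have(k1), key_at(k1,lab), key_at(k2,lab), open(d_lab_dock)}, require {at(kitchen), open(d_lab_kitchen)}
    → {at(kitchen), have(k1), key_at(k1,lab), key_at(k2,lab), open(d_lab_dock), open(d_lab_kitchen)}

== RESULT ==
["at(kitchen)", "have(k1)", "key_at(k1,lab)", "key_at(k2,lab)", "open(d_lab_dock)", "open(d_lab_kitchen)"]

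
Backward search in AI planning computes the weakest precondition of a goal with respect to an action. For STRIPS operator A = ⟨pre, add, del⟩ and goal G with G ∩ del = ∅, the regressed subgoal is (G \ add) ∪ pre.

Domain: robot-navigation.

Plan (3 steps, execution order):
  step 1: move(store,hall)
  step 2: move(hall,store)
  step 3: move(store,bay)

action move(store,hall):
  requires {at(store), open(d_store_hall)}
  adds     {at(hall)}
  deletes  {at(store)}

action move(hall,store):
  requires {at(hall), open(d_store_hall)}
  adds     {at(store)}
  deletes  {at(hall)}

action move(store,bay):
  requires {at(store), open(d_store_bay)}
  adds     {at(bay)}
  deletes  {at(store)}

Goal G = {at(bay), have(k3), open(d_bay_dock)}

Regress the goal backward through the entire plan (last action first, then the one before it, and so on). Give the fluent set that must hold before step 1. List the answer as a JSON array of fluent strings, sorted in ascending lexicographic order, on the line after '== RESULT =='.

Work backward from the goal:
  through step 3 (move(store,bay)): drop {at(bay)}, keep {have(k3), open(d_bay_dock)}, require {at(store), open(d_store_bay)}
    → {at(store), have(k3), open(d_bay_dock), open(d_store_bay)}
  through step 2 (move(hall,store)): drop {at(store)}, keep {have(k3), open(d_bay_dock), open(d_store_bay)}, require {at(hall), open(d_store_hall)}
    → {at(hall), have(k3), open(d_bay_dock), open(d_store_bay), open(d_store_hall)}
  through step 1 (move(store,hall)): drop {at(hall)}, keep {have(k3), open(d_bay_dock), open(d_store_bay), open(d_store_hall)}, require {at(store), open(d_store_hall)}
    → {at(store), have(k3), open(d_bay_dock), open(d_store_bay), open(d_store_hall)}

== RESULT ==
["at(store)", "have(k3)", "open(d_bay_dock)", "open(d_store_bay)", "open(d_store_hall)"]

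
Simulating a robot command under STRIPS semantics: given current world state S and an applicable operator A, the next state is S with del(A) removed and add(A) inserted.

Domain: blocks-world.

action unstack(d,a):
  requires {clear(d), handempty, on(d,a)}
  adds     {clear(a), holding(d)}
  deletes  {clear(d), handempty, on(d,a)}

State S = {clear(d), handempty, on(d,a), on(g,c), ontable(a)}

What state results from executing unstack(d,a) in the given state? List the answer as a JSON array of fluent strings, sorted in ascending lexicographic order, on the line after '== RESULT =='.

Compute (S \ del) ∪ add:
  pre ⊆ S: {clear(d), handempty, on(d,a)} ⊆ S  — applicable
  S \ del = {on(g,c), ontable(a)}
  ∪ add   = {clear(a), holding(d), on(g,c), ontable(a)}

== RESULT ==
["clear(a)", "holding(d)", "on(g,c)", "ontable(a)"]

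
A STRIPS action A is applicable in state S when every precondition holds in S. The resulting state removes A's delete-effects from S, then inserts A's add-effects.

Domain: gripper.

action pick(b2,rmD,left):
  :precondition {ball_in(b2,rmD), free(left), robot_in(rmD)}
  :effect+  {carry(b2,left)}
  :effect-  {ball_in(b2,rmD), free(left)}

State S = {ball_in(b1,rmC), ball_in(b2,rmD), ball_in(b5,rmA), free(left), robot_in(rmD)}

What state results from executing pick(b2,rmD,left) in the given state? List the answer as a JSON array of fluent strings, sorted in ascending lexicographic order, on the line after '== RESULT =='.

Compute (S \ del) ∪ add:
  pre ⊆ S: {ball_in(b2,rmD), free(left), robot_in(rmD)} ⊆ S  — applicable
  S \ del = {ball_in(b1,rmC), ball_in(b5,rmA), robot_in(rmD)}
  ∪ add   = {ball_in(b1,rmC), ball_in(b5,rmA), carry(b2,left), robot_in(rmD)}

== RESULT ==
["ball_in(b1,rmC)", "ball_in(b5,rmA)", "carry(b2,left)", "robot_in(rmD)"]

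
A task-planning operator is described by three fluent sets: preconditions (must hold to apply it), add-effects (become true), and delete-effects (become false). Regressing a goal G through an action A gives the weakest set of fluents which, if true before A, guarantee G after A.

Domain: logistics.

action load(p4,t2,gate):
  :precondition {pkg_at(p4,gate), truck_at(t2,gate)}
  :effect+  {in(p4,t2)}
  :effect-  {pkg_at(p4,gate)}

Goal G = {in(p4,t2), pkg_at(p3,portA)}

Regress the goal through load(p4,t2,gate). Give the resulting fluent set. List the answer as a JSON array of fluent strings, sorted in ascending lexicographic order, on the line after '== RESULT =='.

Regress:
  G ∩ del = {}  (empty — regression defined)
  G \ add = {in(p4,t2), pkg_at(p3,portA)} \ {in(p4,t2)} = {pkg_at(p3,portA)}
  ∪ pre   = {pkg_at(p3,portA)} ∪ {pkg_at(p4,gate), truck_at(t2,gate)}
          = {pkg_at(p3,portA), pkg_at(p4,gate), truck_at(t2,gate)}

== RESULT ==
["pkg_at(p3,portA)", "pkg_at(p4,gate)", "truck_at(t2,gate)"]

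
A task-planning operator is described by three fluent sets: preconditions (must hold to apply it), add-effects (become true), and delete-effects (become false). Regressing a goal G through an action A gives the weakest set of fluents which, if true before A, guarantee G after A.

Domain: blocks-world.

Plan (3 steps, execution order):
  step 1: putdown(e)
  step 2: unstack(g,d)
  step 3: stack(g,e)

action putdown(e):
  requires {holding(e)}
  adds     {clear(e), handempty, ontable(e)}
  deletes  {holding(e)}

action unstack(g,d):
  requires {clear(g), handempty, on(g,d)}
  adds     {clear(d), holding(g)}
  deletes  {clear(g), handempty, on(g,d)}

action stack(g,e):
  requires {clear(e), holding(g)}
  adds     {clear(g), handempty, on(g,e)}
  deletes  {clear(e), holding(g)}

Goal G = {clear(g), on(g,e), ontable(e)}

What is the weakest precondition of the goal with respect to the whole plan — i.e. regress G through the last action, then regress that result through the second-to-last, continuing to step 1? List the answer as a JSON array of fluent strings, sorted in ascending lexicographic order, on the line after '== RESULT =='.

Work backward from the goal:
  through step 3 (stack(g,e)): drop {clear(g), on(g,e)}, keep {ontable(e)}, require {clear(e), holding(g)}
    → {clear(e), holding(g), ontable(e)}
  through step 2 (unstack(g,d)): drop {holding(g)}, keep {clear(e), ontable(e)}, require {clear(g), handempty, on(g,d)}
    → {clear(e), clear(g), handempty, on(g,d), ontable(e)}
  through step 1 (putdown(e)): drop {clear(e), handempty, ontable(e)}, keep {clear(g), on(g,d)}, require {holding(e)}
    → {clear(g), holding(e), on(g,d)}

== RESULT ==
["clear(g)", "holding(e)", "on(g,d)"]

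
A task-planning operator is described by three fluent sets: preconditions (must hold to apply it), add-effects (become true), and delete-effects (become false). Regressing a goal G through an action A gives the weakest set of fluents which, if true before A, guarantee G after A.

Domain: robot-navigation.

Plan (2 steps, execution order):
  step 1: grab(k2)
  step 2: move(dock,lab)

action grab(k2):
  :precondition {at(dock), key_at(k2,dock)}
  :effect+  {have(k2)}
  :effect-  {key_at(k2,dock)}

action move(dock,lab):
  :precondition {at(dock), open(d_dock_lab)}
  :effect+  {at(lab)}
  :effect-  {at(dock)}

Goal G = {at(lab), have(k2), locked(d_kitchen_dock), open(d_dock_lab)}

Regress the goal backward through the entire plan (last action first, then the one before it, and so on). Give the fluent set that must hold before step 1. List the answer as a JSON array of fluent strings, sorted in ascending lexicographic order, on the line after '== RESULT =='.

Regress step by step:
  through step 2 (move(dock,lab)): drop {at(lab)}, keep {have(k2), locked(d_kitchen_dock), open(d_dock_lab)}, require {at(dock), open(d_dock_lab)}
    → {at(dock), have(k2), locked(d_kitchen_dock), open(d_dock_lab)}
  through step 1 (grab(k2)): drop {have(k2)}, keep {at(dock), locked(d_kitchen_dock), open(d_dock_lab)}, require {at(dock), key_at(k2,dock)}
    → {at(dock), key_at(k2,dock), locked(d_kitchen_dock), open(d_dock_lab)}

== RESULT ==
["at(dock)", "key_at(k2,dock)", "locked(d_kitchen_dock)", "open(d_dock_lab)"]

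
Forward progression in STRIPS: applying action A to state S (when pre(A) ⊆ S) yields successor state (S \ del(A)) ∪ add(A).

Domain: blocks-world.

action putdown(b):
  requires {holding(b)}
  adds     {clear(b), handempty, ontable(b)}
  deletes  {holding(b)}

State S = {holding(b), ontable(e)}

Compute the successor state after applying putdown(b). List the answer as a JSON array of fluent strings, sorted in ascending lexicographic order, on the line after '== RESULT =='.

Progress:
  pre ⊆ S: {holding(b)} ⊆ S  — applicable
  S \ del = {ontable(e)}
  ∪ add   = {clear(b), handempty, ontable(b), ontable(e)}

== RESULT ==
["clear(b)", "handempty", "ontable(b)", "ontable(e)"]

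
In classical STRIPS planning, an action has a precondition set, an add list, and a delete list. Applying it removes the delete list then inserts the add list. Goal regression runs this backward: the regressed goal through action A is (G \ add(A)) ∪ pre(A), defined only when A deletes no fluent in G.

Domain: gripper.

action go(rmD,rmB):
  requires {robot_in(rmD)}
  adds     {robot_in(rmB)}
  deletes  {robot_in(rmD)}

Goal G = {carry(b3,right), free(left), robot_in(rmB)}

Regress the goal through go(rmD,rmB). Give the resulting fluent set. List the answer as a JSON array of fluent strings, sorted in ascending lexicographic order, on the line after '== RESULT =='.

Compute (G \ add) ∪ pre:
  G ∩ del = {}  (empty — regression defined)
  G \ add = {carry(b3,right), free(left), robot_in(rmB)} \ {robot_in(rmB)} = {carry(b3,right), free(left)}
  ∪ pre   = {carry(b3,right), free(left)} ∪ {robot_in(rmD)}
          = {carry(b3,right), free(left), robot_in(rmD)}

== RESULT ==
["carry(b3,right)", "free(left)", "robot_in(rmD)"]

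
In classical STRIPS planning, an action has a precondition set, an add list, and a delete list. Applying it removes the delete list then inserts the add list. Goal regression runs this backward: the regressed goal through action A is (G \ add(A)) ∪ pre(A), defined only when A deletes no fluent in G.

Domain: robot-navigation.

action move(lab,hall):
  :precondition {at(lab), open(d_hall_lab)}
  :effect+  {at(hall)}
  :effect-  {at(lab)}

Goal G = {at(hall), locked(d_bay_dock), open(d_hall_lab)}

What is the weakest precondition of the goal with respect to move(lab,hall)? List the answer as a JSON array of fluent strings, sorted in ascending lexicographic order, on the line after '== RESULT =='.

Regress:
  G ∩ del = {}  (empty — regression defined)
  G \ add = {at(hall), locked(d_bay_dock), open(d_hall_lab)} \ {at(hall)} = {locked(d_bay_dock), open(d_hall_lab)}
  ∪ pre   = {locked(d_bay_dock), open(d_hall_lab)} ∪ {at(lab), open(d_hall_lab)}
          = {at(lab), locked(d_bay_dock), open(d_hall_lab)}

== RESULT ==
["at(lab)", "locked(d_bay_dock)", "open(d_hall_lab)"]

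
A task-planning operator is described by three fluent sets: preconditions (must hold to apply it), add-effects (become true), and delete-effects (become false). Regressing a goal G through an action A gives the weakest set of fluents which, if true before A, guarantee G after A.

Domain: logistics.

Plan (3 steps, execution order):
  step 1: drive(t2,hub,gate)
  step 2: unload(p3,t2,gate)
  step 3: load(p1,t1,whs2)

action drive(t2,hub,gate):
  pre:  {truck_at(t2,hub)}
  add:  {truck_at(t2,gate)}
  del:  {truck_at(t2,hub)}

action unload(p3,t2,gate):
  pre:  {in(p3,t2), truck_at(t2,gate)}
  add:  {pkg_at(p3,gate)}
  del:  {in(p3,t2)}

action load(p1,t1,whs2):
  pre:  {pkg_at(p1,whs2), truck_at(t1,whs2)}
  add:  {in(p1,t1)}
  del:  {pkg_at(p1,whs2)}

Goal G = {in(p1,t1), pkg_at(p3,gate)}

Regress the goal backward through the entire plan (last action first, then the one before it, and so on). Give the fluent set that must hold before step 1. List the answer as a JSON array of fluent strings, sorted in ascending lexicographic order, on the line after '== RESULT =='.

Regress step by step:
  through step 3 (load(p1,t1,whs2)): drop {in(p1,t1)}, keep {pkg_at(p3,gate)}, require {pkg_at(p1,whs2), truck_at(t1,whs2)}
    → {pkg_at(p1,whs2), pkg_at(p3,gate), truck_at(t1,whs2)}
  through step 2 (unload(p3,t2,gate)): drop {pkg_at(p3,gate)}, keep {pkg_at(p1,whs2), truck_at(t1,whs2)}, require {in(p3,t2), truck_at(t2,gate)}
    → {in(p3,t2), pkg_at(p1,whs2), truck_at(t1,whs2), truck_at(t2,gate)}
  through step 1 (drive(t2,hub,gate)): drop {truck_at(t2,gate)}, keep {in(p3,t2), pkg_at(p1,whs2), truck_at(t1,whs2)}, require {truck_at(t2,hub)}
    → {in(p3,t2), pkg_at(p1,whs2), truck_at(t1,whs2), truck_at(t2,hub)}

== RESULT ==
["in(p3,t2)", "pkg_at(p1,whs2)", "truck_at(t1,whs2)", "truck_at(t2,hub)"]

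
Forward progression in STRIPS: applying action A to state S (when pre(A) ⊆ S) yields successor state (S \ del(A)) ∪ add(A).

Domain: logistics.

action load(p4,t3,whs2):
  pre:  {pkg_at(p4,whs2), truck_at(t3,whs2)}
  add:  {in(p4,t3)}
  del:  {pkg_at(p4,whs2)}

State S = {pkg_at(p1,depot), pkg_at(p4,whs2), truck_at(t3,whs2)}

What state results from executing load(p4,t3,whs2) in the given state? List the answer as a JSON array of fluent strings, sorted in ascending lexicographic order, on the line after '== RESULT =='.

Progress:
  pre ⊆ S: {pkg_at(p4,whs2), truck_at(t3,whs2)} ⊆ S  — applicable
  S \ del = {pkg_at(p1,depot), truck_at(t3,whs2)}
  ∪ add   = {in(p4,t3), pkg_at(p1,depot), truck_at(t3,whs2)}

== RESULT ==
["in(p4,t3)", "pkg_at(p1,depot)", "truck_at(t3,whs2)"]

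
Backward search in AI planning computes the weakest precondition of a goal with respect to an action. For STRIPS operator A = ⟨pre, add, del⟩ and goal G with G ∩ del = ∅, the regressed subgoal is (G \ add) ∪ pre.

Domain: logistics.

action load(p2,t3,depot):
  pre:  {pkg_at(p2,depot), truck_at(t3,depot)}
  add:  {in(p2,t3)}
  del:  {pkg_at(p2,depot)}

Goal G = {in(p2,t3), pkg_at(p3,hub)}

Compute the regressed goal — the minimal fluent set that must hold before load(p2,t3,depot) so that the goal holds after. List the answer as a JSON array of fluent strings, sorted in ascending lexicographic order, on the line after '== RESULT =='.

Regress:
  G ∩ del = {}  (empty — regression defined)
  G \ add = {in(p2,t3), pkg_at(p3,hub)} \ {in(p2,t3)} = {pkg_at(p3,hub)}
  ∪ pre   = {pkg_at(p3,hub)} ∪ {pkg_at(p2,depot), truck_at(t3,depot)}
          = {pkg_at(p2,depot), pkg_at(p3,hub), truck_at(t3,depot)}

== RESULT ==
["pkg_at(p2,depot)", "pkg_at(p3,hub)", "truck_at(t3,depot)"]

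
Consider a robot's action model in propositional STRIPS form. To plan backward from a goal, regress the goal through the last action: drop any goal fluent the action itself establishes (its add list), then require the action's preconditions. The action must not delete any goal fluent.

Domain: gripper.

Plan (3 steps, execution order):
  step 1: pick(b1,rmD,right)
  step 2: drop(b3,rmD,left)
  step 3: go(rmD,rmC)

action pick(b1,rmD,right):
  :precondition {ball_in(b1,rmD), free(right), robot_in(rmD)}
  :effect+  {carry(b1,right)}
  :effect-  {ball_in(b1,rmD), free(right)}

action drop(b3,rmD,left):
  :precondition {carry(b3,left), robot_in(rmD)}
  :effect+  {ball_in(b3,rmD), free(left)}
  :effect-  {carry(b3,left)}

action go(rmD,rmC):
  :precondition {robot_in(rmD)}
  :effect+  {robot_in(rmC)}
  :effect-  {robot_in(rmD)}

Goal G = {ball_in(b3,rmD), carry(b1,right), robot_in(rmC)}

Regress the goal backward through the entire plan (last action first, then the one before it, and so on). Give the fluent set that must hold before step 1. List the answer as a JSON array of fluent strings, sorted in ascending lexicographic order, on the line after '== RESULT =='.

Regress step by step:
  through step 3 (go(rmD,rmC)): drop {robot_in(rmC)}, keep {ball_in(b3,rmD), carry(b1,right)}, require {robot_in(rmD)}
    → {ball_in(b3,rmD), carry(b1,right), robot_in(rmD)}
  through step 2 (drop(b3,rmD,left)): drop {ball_in(b3,rmD)}, keep {carry(b1,right), robot_in(rmD)}, require {carry(b3,left), robot_in(rmD)}
    → {carry(b1,right), carry(b3,left), robot_in(rmD)}
  through step 1 (pick(b1,rmD,right)): drop {carry(b1,right)}, keep {carry(b3,left), robot_in(rmD)}, require {ball_in(b1,rmD), free(right), robot_in(rmD)}
    → {ball_in(b1,rmD), carry(b3,left), free(right), robot_in(rmD)}

== RESULT ==
["ball_in(b1,rmD)", "carry(b3,left)", "free(right)", "robot_in(rmD)"]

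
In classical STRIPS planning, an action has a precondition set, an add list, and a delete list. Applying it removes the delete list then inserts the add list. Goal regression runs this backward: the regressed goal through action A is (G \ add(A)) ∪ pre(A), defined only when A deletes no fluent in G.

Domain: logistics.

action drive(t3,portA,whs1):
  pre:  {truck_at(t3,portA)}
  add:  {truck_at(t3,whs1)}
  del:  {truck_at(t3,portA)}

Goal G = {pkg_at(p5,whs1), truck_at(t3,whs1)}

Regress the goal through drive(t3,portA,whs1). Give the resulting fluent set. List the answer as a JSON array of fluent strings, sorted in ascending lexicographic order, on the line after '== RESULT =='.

Compute (G \ add) ∪ pre:
  G ∩ del = {}  (empty — regression defined)
  G \ add = {pkg_at(p5,whs1), truck_at(t3,whs1)} \ {truck_at(t3,whs1)} = {pkg_at(p5,whs1)}
  ∪ pre   = {pkg_at(p5,whs1)} ∪ {truck_at(t3,portA)}
          = {pkg_at(p5,whs1), truck_at(t3,portA)}

== RESULT ==
["pkg_at(p5,whs1)", "truck_at(t3,portA)"]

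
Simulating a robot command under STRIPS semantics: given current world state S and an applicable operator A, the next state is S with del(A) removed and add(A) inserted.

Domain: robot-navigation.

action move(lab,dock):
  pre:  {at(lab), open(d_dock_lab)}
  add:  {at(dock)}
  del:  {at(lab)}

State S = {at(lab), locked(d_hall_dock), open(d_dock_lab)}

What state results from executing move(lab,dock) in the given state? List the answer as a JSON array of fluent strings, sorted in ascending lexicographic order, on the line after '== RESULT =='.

Compute (S \ del) ∪ add:
  pre ⊆ S: {at(lab), open(d_dock_lab)} ⊆ S  — applicable
  S \ del = {locked(d_hall_dock), open(d_dock_lab)}
  ∪ add   = {at(dock), locked(d_hall_dock), open(d_dock_lab)}

== RESULT ==
["at(dock)", "locked(d_hall_dock)", "open(d_dock_lab)"]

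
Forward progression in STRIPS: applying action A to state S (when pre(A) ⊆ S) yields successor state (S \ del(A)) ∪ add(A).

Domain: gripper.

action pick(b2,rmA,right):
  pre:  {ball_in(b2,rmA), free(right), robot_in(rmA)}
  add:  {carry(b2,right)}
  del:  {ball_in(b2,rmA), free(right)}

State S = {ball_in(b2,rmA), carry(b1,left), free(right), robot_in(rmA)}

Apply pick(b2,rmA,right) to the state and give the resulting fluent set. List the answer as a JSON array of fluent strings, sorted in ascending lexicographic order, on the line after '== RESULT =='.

Compute (S \ del) ∪ add:
  pre ⊆ S: {ball_in(b2,rmA), free(right), robot_in(rmA)} ⊆ S  — applicable
  S \ del = {carry(b1,left), robot_in(rmA)}
  ∪ add   = {carry(b1,left), carry(b2,right), robot_in(rmA)}

== RESULT ==
["carry(b1,left)", "carry(b2,right)", "robot_in(rmA)"]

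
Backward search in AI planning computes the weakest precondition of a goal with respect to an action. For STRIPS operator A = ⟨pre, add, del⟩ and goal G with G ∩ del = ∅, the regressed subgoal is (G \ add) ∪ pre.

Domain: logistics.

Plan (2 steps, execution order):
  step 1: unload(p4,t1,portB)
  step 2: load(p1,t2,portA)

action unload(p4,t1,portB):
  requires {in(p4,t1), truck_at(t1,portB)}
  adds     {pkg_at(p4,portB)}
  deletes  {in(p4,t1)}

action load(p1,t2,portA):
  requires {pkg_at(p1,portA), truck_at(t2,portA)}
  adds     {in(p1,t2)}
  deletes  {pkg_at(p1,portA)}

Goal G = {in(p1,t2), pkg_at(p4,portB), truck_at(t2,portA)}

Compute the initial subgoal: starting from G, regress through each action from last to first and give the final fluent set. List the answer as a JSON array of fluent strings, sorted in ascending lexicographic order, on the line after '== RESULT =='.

Regress step by step:
  through step 2 (load(p1,t2,portA)): drop {in(p1,t2)}, keep {pkg_at(p4,portB), truck_at(t2,portA)}, require {pkg_at(p1,portA), truck_at(t2,portA)}
    → {pkg_at(p1,portA), pkg_at(p4,portB), truck_at(t2,portA)}
  through step 1 (unload(p4,t1,portB)): drop {pkg_at(p4,portB)}, keep {pkg_at(p1,portA), truck_at(t2,portA)}, require {in(p4,t1), truck_at(t1,portB)}
    → {in(p4,t1), pkg_at(p1,portA), truck_at(t1,portB), truck_at(t2,portA)}

== RESULT ==
["in(p4,t1)", "pkg_at(p1,portA)", "truck_at(t1,portB)", "truck_at(t2,portA)"]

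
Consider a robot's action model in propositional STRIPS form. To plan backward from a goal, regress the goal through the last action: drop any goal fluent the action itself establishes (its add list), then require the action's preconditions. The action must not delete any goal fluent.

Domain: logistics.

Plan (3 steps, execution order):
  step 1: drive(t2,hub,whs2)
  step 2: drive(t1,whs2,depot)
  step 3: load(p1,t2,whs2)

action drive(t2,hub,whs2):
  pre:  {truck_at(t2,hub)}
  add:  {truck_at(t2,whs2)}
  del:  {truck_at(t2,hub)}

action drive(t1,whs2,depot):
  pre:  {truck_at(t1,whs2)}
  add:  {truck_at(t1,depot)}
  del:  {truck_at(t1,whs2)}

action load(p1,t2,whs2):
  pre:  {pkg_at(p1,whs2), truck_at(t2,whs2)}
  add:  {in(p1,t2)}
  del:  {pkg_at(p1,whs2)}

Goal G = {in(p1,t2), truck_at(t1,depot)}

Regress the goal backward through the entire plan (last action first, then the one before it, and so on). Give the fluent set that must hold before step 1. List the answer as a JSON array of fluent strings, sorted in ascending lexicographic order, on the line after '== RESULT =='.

Work backward from the goal:
  through step 3 (load(p1,t2,whs2)): drop {in(p1,t2)}, keep {truck_at(t1,depot)}, require {pkg_at(p1,whs2), truck_at(t2,whs2)}
    → {pkg_at(p1,whs2), truck_at(t1,depot), truck_at(t2,whs2)}
  through step 2 (drive(t1,whs2,depot)): drop {truck_at(t1,depot)}, keep {pkg_at(p1,whs2), truck_at(t2,whs2)}, require {truck_at(t1,whs2)}
    → {pkg_at(p1,whs2), truck_at(t1,whs2), truck_at(t2,whs2)}
  through step 1 (drive(t2,hub,whs2)): drop {truck_at(t2,whs2)}, keep {pkg_at(p1,whs2), truck_at(t1,whs2)}, require {truck_at(t2,hub)}
    → {pkg_at(p1,whs2), truck_at(t1,whs2), truck_at(t2,hub)}

== RESULT ==
["pkg_at(p1,whs2)", "truck_at(t1,whs2)", "truck_at(t2,hub)"]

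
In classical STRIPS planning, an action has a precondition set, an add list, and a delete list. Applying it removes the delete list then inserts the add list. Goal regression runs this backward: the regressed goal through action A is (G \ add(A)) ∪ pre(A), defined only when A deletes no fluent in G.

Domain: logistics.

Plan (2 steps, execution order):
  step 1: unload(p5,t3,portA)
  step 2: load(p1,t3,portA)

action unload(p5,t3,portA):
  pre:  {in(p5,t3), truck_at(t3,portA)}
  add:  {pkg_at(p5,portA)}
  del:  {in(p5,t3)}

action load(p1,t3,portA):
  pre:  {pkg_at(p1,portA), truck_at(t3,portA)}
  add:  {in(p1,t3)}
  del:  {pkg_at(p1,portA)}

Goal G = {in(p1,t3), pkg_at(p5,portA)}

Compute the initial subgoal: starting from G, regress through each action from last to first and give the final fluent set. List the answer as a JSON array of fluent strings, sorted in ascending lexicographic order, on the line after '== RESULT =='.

Regress step by step:
  through step 2 (load(p1,t3,portA)): drop {in(p1,t3)}, keep {pkg_at(p5,portA)}, require {pkg_at(p1,portA), truck_at(t3,portA)}
    → {pkg_at(p1,portA), pkg_at(p5,portA), truck_at(t3,portA)}
  through step 1 (unload(p5,t3,portA)): drop {pkg_at(p5,portA)}, keep {pkg_at(p1,portA), truck_at(t3,portA)}, require {in(p5,t3), truck_at(t3,portA)}
    → {in(p5,t3), pkg_at(p1,portA), truck_at(t3,portA)}

== RESULT ==
["in(p5,t3)", "pkg_at(p1,portA)", "truck_at(t3,portA)"]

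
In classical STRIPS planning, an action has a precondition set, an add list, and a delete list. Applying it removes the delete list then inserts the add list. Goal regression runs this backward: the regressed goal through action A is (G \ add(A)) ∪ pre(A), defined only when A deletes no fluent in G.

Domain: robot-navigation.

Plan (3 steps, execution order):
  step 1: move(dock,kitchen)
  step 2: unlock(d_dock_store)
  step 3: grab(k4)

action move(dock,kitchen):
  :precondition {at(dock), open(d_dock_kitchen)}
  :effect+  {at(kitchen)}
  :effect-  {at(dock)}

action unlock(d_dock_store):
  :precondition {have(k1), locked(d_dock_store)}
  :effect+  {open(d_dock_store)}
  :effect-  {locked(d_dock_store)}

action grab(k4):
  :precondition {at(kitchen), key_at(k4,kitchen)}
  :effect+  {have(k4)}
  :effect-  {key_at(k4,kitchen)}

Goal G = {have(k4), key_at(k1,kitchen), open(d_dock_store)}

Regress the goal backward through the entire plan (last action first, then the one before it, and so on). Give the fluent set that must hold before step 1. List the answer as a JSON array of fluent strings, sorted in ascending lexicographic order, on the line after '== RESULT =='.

Regress step by step:
  through step 3 (grab(k4)): drop {have(k4)}, keep {key_at(k1,kitchen), open(d_dock_store)}, require {at(kitchen), key_at(k4,kitchen)}
    → {at(kitchen), key_at(k1,kitchen), key_at(k4,kitchen), open(d_dock_store)}
  through step 2 (unlock(d_dock_store)): drop {open(d_dock_store)}, keep {at(kitchen), key_at(k1,kitchen), key_at(k4,kitchen)}, require {have(k1), locked(d_dock_store)}
    → {at(kitchen), have(k1), key_at(k1,kitchen), key_at(k4,kitchen), locked(d_dock_store)}
  through step 1 (move(dock,kitchen)): drop {at(kitchen)}, keep {have(k1), key_at(k1,kitchen), key_at(k4,kitchen), locked(d_dock_store)}, require {at(dock), open(d_dock_kitchen)}
    → {at(dock), have(k1), key_at(k1,kitchen), key_at(k4,kitchen), locked(d_dock_store), open(d_dock_kitchen)}

== RESULT ==
["at(dock)", "have(k1)", "key_at(k1,kitchen)", "key_at(k4,kitchen)", "locked(d_dock_store)", "open(d_dock_kitchen)"]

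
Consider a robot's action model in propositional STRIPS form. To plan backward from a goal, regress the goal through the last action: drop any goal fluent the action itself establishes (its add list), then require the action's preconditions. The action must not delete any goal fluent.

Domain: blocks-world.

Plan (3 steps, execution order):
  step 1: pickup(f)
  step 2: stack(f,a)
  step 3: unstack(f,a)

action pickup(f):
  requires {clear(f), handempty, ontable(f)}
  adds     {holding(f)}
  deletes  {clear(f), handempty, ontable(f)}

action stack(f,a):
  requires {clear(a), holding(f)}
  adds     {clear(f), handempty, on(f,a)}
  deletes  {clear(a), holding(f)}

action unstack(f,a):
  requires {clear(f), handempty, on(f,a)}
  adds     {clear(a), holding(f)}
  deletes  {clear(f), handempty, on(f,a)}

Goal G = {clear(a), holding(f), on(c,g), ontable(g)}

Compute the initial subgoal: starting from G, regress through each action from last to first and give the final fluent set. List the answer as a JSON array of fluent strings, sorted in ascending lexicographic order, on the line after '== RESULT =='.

Regress step by step:
  through step 3 (unstack(f,a)): drop {clear(a), holding(f)}, keep {on(c,g), ontable(g)}, require {clear(f), handempty, on(f,a)}
    → {clear(f), handempty, on(c,g), on(f,a), ontable(g)}
  through step 2 (stack(f,a)): drop {clear(f), handempty, on(f,a)}, keep {on(c,g), ontable(g)}, require {clear(a), holding(f)}
    → {clear(a), holding(f), on(c,g), ontable(g)}
  through step 1 (pickup(f)): drop {holding(f)}, keep {clear(a), on(c,g), ontable(g)}, require {clear(f), handempty, ontable(f)}
    → {clear(a), clear(f), handempty, on(c,g), ontable(f), ontable(g)}

== RESULT ==
["clear(a)", "clear(f)", "handempty", "on(c,g)", "ontable(f)", "ontable(g)"]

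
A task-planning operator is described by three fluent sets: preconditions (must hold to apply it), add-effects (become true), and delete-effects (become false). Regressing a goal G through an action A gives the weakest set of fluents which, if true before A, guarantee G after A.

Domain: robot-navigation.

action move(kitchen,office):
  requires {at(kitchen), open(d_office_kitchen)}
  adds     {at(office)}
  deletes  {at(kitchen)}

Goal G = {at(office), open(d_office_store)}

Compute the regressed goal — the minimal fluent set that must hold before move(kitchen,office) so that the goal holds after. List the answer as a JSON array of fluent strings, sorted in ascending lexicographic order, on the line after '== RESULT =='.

Regress:
  G ∩ del = {}  (empty — regression defined)
  G \ add = {at(office), open(d_office_store)} \ {at(office)} = {open(d_office_store)}
  ∪ pre   = {open(d_office_store)} ∪ {at(kitchen), open(d_office_kitchen)}
          = {at(kitchen), open(d_office_kitchen), open(d_office_store)}

== RESULT ==
["at(kitchen)", "open(d_office_kitchen)", "open(d_office_store)"]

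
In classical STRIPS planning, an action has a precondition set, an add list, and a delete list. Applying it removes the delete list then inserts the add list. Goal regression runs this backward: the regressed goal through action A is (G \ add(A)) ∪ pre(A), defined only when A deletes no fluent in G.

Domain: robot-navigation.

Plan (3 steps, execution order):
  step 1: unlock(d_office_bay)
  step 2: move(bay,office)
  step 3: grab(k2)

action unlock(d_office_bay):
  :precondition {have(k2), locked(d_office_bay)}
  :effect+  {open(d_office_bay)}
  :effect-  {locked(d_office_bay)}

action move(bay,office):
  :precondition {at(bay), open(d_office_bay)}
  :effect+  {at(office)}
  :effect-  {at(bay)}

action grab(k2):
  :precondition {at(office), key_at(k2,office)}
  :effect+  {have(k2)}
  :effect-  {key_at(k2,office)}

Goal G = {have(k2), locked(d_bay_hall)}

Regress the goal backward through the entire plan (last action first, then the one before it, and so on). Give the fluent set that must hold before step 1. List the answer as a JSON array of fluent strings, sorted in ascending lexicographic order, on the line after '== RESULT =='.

Work backward from the goal:
  through step 3 (grab(k2)): drop {have(k2)}, keep {locked(d_bay_hall)}, require {at(office), key_at(k2,office)}
    → {at(office), key_at(k2,office), locked(d_bay_hall)}
  through step 2 (move(bay,office)): drop {at(office)}, keep {key_at(k2,office), locked(d_bay_hall)}, require {at(bay), open(d_office_bay)}
    → {at(bay), key_at(k2,office), locked(d_bay_hall), open(d_office_bay)}
  through step 1 (unlock(d_office_bay)): drop {open(d_office_bay)}, keep {at(bay), key_at(k2,office), locked(d_bay_hall)}, require {have(k2), locked(d_office_bay)}
    → {at(bay), have(k2), key_at(k2,office), locked(d_bay_hall), locked(d_office_bay)}

== RESULT ==
["at(bay)", "have(k2)", "key_at(k2,office)", "locked(d_bay_hall)", "locked(d_office_bay)"]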